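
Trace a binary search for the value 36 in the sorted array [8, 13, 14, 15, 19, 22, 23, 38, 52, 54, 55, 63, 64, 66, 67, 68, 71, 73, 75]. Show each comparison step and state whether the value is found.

Binary search for 36 in [8, 13, 14, 15, 19, 22, 23, 38, 52, 54, 55, 63, 64, 66, 67, 68, 71, 73, 75]:

lo=0, hi=18, mid=9, arr[mid]=54 -> 54 > 36, search left half
lo=0, hi=8, mid=4, arr[mid]=19 -> 19 < 36, search right half
lo=5, hi=8, mid=6, arr[mid]=23 -> 23 < 36, search right half
lo=7, hi=8, mid=7, arr[mid]=38 -> 38 > 36, search left half
lo=7 > hi=6, target 36 not found

Binary search determines that 36 is not in the array after 4 comparisons. The search space was exhausted without finding the target.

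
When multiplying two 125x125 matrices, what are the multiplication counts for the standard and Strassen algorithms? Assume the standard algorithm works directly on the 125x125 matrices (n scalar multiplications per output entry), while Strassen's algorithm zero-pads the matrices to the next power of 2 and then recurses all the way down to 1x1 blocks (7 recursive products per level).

Matrix multiplication for 125x125 matrices:

Strassen's algorithm requires power-of-2 dimensions. Pad 125x125 to 128x128 (next power of 2).

Standard algorithm: 125^3 = 1953125 multiplications
Strassen's algorithm: 7^(log2(128)) = 7^7 = 823543 multiplications
Savings: 1953125 - 823543 = 1129582 multiplications

Standard: 1953125 multiplications (125^3). Strassen: 823543 multiplications (7^7, after padding to 128x128). Strassen reduces 8 recursive multiplications to 7 at each level.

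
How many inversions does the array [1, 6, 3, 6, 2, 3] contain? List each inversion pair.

Finding inversions in [1, 6, 3, 6, 2, 3]:

(1, 2): arr[1]=6 > arr[2]=3
(1, 4): arr[1]=6 > arr[4]=2
(1, 5): arr[1]=6 > arr[5]=3
(2, 4): arr[2]=3 > arr[4]=2
(3, 4): arr[3]=6 > arr[4]=2
(3, 5): arr[3]=6 > arr[5]=3

Total inversions: 6

The array has 6 inversion(s): (1,2), (1,4), (1,5), (2,4), (3,4), (3,5). Each pair (i,j) satisfies i < j and arr[i] > arr[j].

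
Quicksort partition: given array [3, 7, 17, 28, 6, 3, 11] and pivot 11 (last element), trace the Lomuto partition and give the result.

Lomuto partition with pivot = 11:

Initial array: [3, 7, 17, 28, 6, 3, 11]

arr[0]=3 <= 11: swap with position 0, array becomes [3, 7, 17, 28, 6, 3, 11]
arr[1]=7 <= 11: swap with position 1, array becomes [3, 7, 17, 28, 6, 3, 11]
arr[2]=17 > 11: no swap
arr[3]=28 > 11: no swap
arr[4]=6 <= 11: swap with position 2, array becomes [3, 7, 6, 28, 17, 3, 11]
arr[5]=3 <= 11: swap with position 3, array becomes [3, 7, 6, 3, 17, 28, 11]

Place pivot at position 4: [3, 7, 6, 3, 11, 28, 17]
Pivot position: 4

After partitioning with pivot 11, the array becomes [3, 7, 6, 3, 11, 28, 17]. The pivot is placed at index 4. All elements to the left of the pivot are <= 11, and all elements to the right are > 11.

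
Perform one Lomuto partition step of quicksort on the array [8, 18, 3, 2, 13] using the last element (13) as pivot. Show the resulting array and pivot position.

Lomuto partition with pivot = 13:

Initial array: [8, 18, 3, 2, 13]

arr[0]=8 <= 13: swap with position 0, array becomes [8, 18, 3, 2, 13]
arr[1]=18 > 13: no swap
arr[2]=3 <= 13: swap with position 1, array becomes [8, 3, 18, 2, 13]
arr[3]=2 <= 13: swap with position 2, array becomes [8, 3, 2, 18, 13]

Place pivot at position 3: [8, 3, 2, 13, 18]
Pivot position: 3

After partitioning with pivot 13, the array becomes [8, 3, 2, 13, 18]. The pivot is placed at index 3. All elements to the left of the pivot are <= 13, and all elements to the right are > 13.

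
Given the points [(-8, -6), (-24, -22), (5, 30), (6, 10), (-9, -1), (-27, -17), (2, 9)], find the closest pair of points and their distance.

Computing all pairwise distances among 7 points:

d((-8, -6), (-24, -22)) = 22.6274
d((-8, -6), (5, 30)) = 38.2753
d((-8, -6), (6, 10)) = 21.2603
d((-8, -6), (-9, -1)) = 5.099
d((-8, -6), (-27, -17)) = 21.9545
d((-8, -6), (2, 9)) = 18.0278
d((-24, -22), (5, 30)) = 59.5399
d((-24, -22), (6, 10)) = 43.8634
d((-24, -22), (-9, -1)) = 25.807
d((-24, -22), (-27, -17)) = 5.831
d((-24, -22), (2, 9)) = 40.4599
d((5, 30), (6, 10)) = 20.025
d((5, 30), (-9, -1)) = 34.0147
d((5, 30), (-27, -17)) = 56.8595
d((5, 30), (2, 9)) = 21.2132
d((6, 10), (-9, -1)) = 18.6011
d((6, 10), (-27, -17)) = 42.638
d((6, 10), (2, 9)) = 4.1231 <-- minimum
d((-9, -1), (-27, -17)) = 24.0832
d((-9, -1), (2, 9)) = 14.8661
d((-27, -17), (2, 9)) = 38.9487

Closest pair: (6, 10) and (2, 9) with distance 4.1231

The closest pair is (6, 10) and (2, 9) with Euclidean distance 4.1231. For 7 points, brute-force pairwise comparison is shown above. For large n, the divide-and-conquer algorithm (sort by x, recurse on halves, check the dividing strip) achieves O(n log n).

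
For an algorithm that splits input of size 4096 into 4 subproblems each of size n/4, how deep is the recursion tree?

For divide and conquer with division factor 4:

Problem sizes at each level:
Level 0: 4096
Level 1: 1024
Level 2: 256
Level 3: 64
Level 4: 16
Level 5: 4
Level 6: 1

The root is level 0 and the size-1 base case is level 6 (the tree spans levels 0 through 6, i.e. 7 levels counting the root), so the depth is the number of divisions: log_4(4096) = 6

The recursion tree depth is log_4(4096) = 6. At each level, the problem size is divided by 4, so it takes 6 divisions to reduce to a base case of size 1. The algorithm makes 4 recursive calls at each level.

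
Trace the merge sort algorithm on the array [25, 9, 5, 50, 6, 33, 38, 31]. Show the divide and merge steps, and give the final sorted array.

Merge sort trace:

Split: [25, 9, 5, 50, 6, 33, 38, 31] -> [25, 9, 5, 50] and [6, 33, 38, 31]
  Split: [25, 9, 5, 50] -> [25, 9] and [5, 50]
    Split: [25, 9] -> [25] and [9]
    Merge: [25] + [9] -> [9, 25]
    Split: [5, 50] -> [5] and [50]
    Merge: [5] + [50] -> [5, 50]
  Merge: [9, 25] + [5, 50] -> [5, 9, 25, 50]
  Split: [6, 33, 38, 31] -> [6, 33] and [38, 31]
    Split: [6, 33] -> [6] and [33]
    Merge: [6] + [33] -> [6, 33]
    Split: [38, 31] -> [38] and [31]
    Merge: [38] + [31] -> [31, 38]
  Merge: [6, 33] + [31, 38] -> [6, 31, 33, 38]
Merge: [5, 9, 25, 50] + [6, 31, 33, 38] -> [5, 6, 9, 25, 31, 33, 38, 50]

Final sorted array: [5, 6, 9, 25, 31, 33, 38, 50]

The merge sort proceeds by recursively splitting the array and merging sorted halves.
After all merges, the sorted array is [5, 6, 9, 25, 31, 33, 38, 50].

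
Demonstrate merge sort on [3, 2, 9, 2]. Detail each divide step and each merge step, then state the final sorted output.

Merge sort trace:

Split: [3, 2, 9, 2] -> [3, 2] and [9, 2]
  Split: [3, 2] -> [3] and [2]
  Merge: [3] + [2] -> [2, 3]
  Split: [9, 2] -> [9] and [2]
  Merge: [9] + [2] -> [2, 9]
Merge: [2, 3] + [2, 9] -> [2, 2, 3, 9]

Final sorted array: [2, 2, 3, 9]

The merge sort proceeds by recursively splitting the array and merging sorted halves.
After all merges, the sorted array is [2, 2, 3, 9].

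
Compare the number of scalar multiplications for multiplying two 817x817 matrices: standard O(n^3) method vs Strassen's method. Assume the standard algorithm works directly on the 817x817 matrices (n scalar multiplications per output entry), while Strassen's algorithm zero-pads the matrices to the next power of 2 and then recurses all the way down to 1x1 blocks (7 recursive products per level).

Matrix multiplication for 817x817 matrices:

Strassen's algorithm requires power-of-2 dimensions. Pad 817x817 to 1024x1024 (next power of 2).

Standard algorithm: 817^3 = 545338513 multiplications
Strassen's algorithm: 7^(log2(1024)) = 7^10 = 282475249 multiplications
Savings: 545338513 - 282475249 = 262863264 multiplications

Standard: 545338513 multiplications (817^3). Strassen: 282475249 multiplications (7^10, after padding to 1024x1024). Strassen reduces 8 recursive multiplications to 7 at each level.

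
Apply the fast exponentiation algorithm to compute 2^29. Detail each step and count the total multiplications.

Computing 2^29 by squaring (build up from 2^1; each line after the first costs one multiplication):

2^1 = 2
2^2 = (2^1)^2 = 2^2 = 4
2^3 = 2 * 2^2 = 2 * 4 = 8
2^6 = (2^3)^2 = 8^2 = 64
2^7 = 2 * 2^6 = 2 * 64 = 128
2^14 = (2^7)^2 = 128^2 = 16384
2^28 = (2^14)^2 = 16384^2 = 268435456
2^29 = 2 * 2^28 = 2 * 268435456 = 536870912

Result: 536870912
Multiplications needed: 7 (7 lines after 2^1)

2^29 = 536870912. Using exponentiation by squaring, this requires 7 multiplications. The key idea: if the exponent is even, square the half-power; if odd, multiply by the base once.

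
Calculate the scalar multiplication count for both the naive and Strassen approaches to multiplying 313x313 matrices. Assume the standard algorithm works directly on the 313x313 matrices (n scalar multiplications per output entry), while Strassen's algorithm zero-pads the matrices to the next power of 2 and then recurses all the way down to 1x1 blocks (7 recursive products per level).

Matrix multiplication for 313x313 matrices:

Strassen's algorithm requires power-of-2 dimensions. Pad 313x313 to 512x512 (next power of 2).

Standard algorithm: 313^3 = 30664297 multiplications
Strassen's algorithm: 7^(log2(512)) = 7^9 = 40353607 multiplications
Difference: 30664297 - 40353607 = -9689310 (Strassen uses MORE here due to padding overhead — for small or just-over-power-of-2 n, padding can outweigh the per-level savings)

Standard: 30664297 multiplications (313^3). Strassen: 40353607 multiplications (7^9, after padding to 512x512). Strassen reduces 8 recursive multiplications to 7 at each level.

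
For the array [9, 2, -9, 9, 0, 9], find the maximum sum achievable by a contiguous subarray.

Using Kadane's algorithm on [9, 2, -9, 9, 0, 9]:

Scanning through the array:
Position 1 (value 2): max_ending_here = 11, max_so_far = 11
Position 2 (value -9): max_ending_here = 2, max_so_far = 11
Position 3 (value 9): max_ending_here = 11, max_so_far = 11
Position 4 (value 0): max_ending_here = 11, max_so_far = 11
Position 5 (value 9): max_ending_here = 20, max_so_far = 20

Maximum subarray: [9, 2, -9, 9, 0, 9]
Maximum sum: 20

The maximum subarray is [9, 2, -9, 9, 0, 9] with sum 20. This subarray runs from index 0 to index 5.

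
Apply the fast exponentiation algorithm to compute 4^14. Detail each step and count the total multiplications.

Computing 4^14 by squaring (build up from 4^1; each line after the first costs one multiplication):

4^1 = 4
4^2 = (4^1)^2 = 4^2 = 16
4^3 = 4 * 4^2 = 4 * 16 = 64
4^6 = (4^3)^2 = 64^2 = 4096
4^7 = 4 * 4^6 = 4 * 4096 = 16384
4^14 = (4^7)^2 = 16384^2 = 268435456

Result: 268435456
Multiplications needed: 5 (5 lines after 4^1)

4^14 = 268435456. Using exponentiation by squaring, this requires 5 multiplications. The key idea: if the exponent is even, square the half-power; if odd, multiply by the base once.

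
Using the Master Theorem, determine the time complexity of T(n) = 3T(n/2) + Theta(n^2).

Master Theorem for T(n) = 3T(n/2) + O(n^2):

a = 3, b = 2, c = 2
log_b(a) = log_2(3) = 1.5850

Case 3: c = 2 > log_2(3) = 1.5850
T(n) = O(n^2) = O(n^2)

For T(n) = 3T(n/2) + O(n^2): log_2(3) = 1.5850. This is Case 3 of the Master Theorem (c > log_b(a), work dominated by root), giving O(n^2).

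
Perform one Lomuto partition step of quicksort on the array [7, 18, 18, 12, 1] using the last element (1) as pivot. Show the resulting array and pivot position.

Lomuto partition with pivot = 1:

Initial array: [7, 18, 18, 12, 1]

arr[0]=7 > 1: no swap
arr[1]=18 > 1: no swap
arr[2]=18 > 1: no swap
arr[3]=12 > 1: no swap

Place pivot at position 0: [1, 18, 18, 12, 7]
Pivot position: 0

After partitioning with pivot 1, the array becomes [1, 18, 18, 12, 7]. The pivot is placed at index 0. All elements to the left of the pivot are <= 1, and all elements to the right are > 1.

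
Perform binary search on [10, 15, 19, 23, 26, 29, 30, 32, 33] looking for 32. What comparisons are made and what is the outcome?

Binary search for 32 in [10, 15, 19, 23, 26, 29, 30, 32, 33]:

lo=0, hi=8, mid=4, arr[mid]=26 -> 26 < 32, search right half
lo=5, hi=8, mid=6, arr[mid]=30 -> 30 < 32, search right half
lo=7, hi=8, mid=7, arr[mid]=32 -> Found target at index 7!

Binary search finds 32 at index 7 after 3 comparisons. The search repeatedly halves the search space by comparing with the middle element.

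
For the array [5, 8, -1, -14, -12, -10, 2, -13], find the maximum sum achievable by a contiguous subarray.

Using Kadane's algorithm on [5, 8, -1, -14, -12, -10, 2, -13]:

Scanning through the array:
Position 1 (value 8): max_ending_here = 13, max_so_far = 13
Position 2 (value -1): max_ending_here = 12, max_so_far = 13
Position 3 (value -14): max_ending_here = -2, max_so_far = 13
Position 4 (value -12): max_ending_here = -12, max_so_far = 13
Position 5 (value -10): max_ending_here = -10, max_so_far = 13
Position 6 (value 2): max_ending_here = 2, max_so_far = 13
Position 7 (value -13): max_ending_here = -11, max_so_far = 13

Maximum subarray: [5, 8]
Maximum sum: 13

The maximum subarray is [5, 8] with sum 13. This subarray runs from index 0 to index 1.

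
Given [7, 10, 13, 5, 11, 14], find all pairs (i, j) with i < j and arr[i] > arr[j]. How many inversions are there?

Finding inversions in [7, 10, 13, 5, 11, 14]:

(0, 3): arr[0]=7 > arr[3]=5
(1, 3): arr[1]=10 > arr[3]=5
(2, 3): arr[2]=13 > arr[3]=5
(2, 4): arr[2]=13 > arr[4]=11

Total inversions: 4

The array has 4 inversion(s): (0,3), (1,3), (2,3), (2,4). Each pair (i,j) satisfies i < j and arr[i] > arr[j].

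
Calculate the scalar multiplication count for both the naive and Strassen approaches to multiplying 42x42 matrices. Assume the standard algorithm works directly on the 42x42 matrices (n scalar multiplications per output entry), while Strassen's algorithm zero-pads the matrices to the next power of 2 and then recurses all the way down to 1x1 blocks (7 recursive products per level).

Matrix multiplication for 42x42 matrices:

Strassen's algorithm requires power-of-2 dimensions. Pad 42x42 to 64x64 (next power of 2).

Standard algorithm: 42^3 = 74088 multiplications
Strassen's algorithm: 7^(log2(64)) = 7^6 = 117649 multiplications
Difference: 74088 - 117649 = -43561 (Strassen uses MORE here due to padding overhead — for small or just-over-power-of-2 n, padding can outweigh the per-level savings)

Standard: 74088 multiplications (42^3). Strassen: 117649 multiplications (7^6, after padding to 64x64). Strassen reduces 8 recursive multiplications to 7 at each level.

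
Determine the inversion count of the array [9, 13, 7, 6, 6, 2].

Finding inversions in [9, 13, 7, 6, 6, 2]:

(0, 2): arr[0]=9 > arr[2]=7
(0, 3): arr[0]=9 > arr[3]=6
(0, 4): arr[0]=9 > arr[4]=6
(0, 5): arr[0]=9 > arr[5]=2
(1, 2): arr[1]=13 > arr[2]=7
(1, 3): arr[1]=13 > arr[3]=6
(1, 4): arr[1]=13 > arr[4]=6
(1, 5): arr[1]=13 > arr[5]=2
(2, 3): arr[2]=7 > arr[3]=6
(2, 4): arr[2]=7 > arr[4]=6
(2, 5): arr[2]=7 > arr[5]=2
(3, 5): arr[3]=6 > arr[5]=2
(4, 5): arr[4]=6 > arr[5]=2

Total inversions: 13

The array has 13 inversion(s): (0,2), (0,3), (0,4), (0,5), (1,2), (1,3), (1,4), (1,5), (2,3), (2,4), (2,5), (3,5), (4,5). Each pair (i,j) satisfies i < j and arr[i] > arr[j].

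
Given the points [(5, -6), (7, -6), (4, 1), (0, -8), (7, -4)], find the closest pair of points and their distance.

Computing all pairwise distances among 5 points:

d((5, -6), (7, -6)) = 2.0 <-- minimum
d((5, -6), (4, 1)) = 7.0711
d((5, -6), (0, -8)) = 5.3852
d((5, -6), (7, -4)) = 2.8284
d((7, -6), (4, 1)) = 7.6158
d((7, -6), (0, -8)) = 7.2801
d((7, -6), (7, -4)) = 2.0 <-- minimum
d((4, 1), (0, -8)) = 9.8489
d((4, 1), (7, -4)) = 5.831
d((0, -8), (7, -4)) = 8.0623

Minimum distance: 2.0 (tie among 2 pairs: (5, -6) and (7, -6); (7, -6) and (7, -4))

The minimum Euclidean distance is 2.0. There is a tie: 2 pairs achieve this minimum — (5, -6) and (7, -6); (7, -6) and (7, -4). Any of these is a valid closest pair. For 5 points, brute-force pairwise comparison is shown above. For large n, the divide-and-conquer algorithm (sort by x, recurse on halves, check the dividing strip) achieves O(n log n).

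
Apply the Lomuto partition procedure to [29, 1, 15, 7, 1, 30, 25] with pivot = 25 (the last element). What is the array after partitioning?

Lomuto partition with pivot = 25:

Initial array: [29, 1, 15, 7, 1, 30, 25]

arr[0]=29 > 25: no swap
arr[1]=1 <= 25: swap with position 0, array becomes [1, 29, 15, 7, 1, 30, 25]
arr[2]=15 <= 25: swap with position 1, array becomes [1, 15, 29, 7, 1, 30, 25]
arr[3]=7 <= 25: swap with position 2, array becomes [1, 15, 7, 29, 1, 30, 25]
arr[4]=1 <= 25: swap with position 3, array becomes [1, 15, 7, 1, 29, 30, 25]
arr[5]=30 > 25: no swap

Place pivot at position 4: [1, 15, 7, 1, 25, 30, 29]
Pivot position: 4

After partitioning with pivot 25, the array becomes [1, 15, 7, 1, 25, 30, 29]. The pivot is placed at index 4. All elements to the left of the pivot are <= 25, and all elements to the right are > 25.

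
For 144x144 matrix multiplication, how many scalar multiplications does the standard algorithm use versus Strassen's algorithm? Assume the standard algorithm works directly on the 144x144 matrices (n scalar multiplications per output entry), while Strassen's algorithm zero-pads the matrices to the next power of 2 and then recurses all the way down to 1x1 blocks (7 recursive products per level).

Matrix multiplication for 144x144 matrices:

Strassen's algorithm requires power-of-2 dimensions. Pad 144x144 to 256x256 (next power of 2).

Standard algorithm: 144^3 = 2985984 multiplications
Strassen's algorithm: 7^(log2(256)) = 7^8 = 5764801 multiplications
Difference: 2985984 - 5764801 = -2778817 (Strassen uses MORE here due to padding overhead — for small or just-over-power-of-2 n, padding can outweigh the per-level savings)

Standard: 2985984 multiplications (144^3). Strassen: 5764801 multiplications (7^8, after padding to 256x256). Strassen reduces 8 recursive multiplications to 7 at each level.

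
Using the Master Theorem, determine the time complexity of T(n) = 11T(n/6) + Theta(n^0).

Master Theorem for T(n) = 11T(n/6) + O(n^0):

a = 11, b = 6, c = 0
log_b(a) = log_6(11) = 1.3383

Case 1: c = 0 < log_6(11) = 1.3383
T(n) = O(n^(log_6 11))

For T(n) = 11T(n/6) + O(n^0): log_6(11) = 1.3383. This is Case 1 of the Master Theorem (c < log_b(a), work dominated by leaves), giving O(n^(log_6 11)).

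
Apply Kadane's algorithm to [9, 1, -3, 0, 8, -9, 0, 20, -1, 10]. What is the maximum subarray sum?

Using Kadane's algorithm on [9, 1, -3, 0, 8, -9, 0, 20, -1, 10]:

Scanning through the array:
Position 1 (value 1): max_ending_here = 10, max_so_far = 10
Position 2 (value -3): max_ending_here = 7, max_so_far = 10
Position 3 (value 0): max_ending_here = 7, max_so_far = 10
Position 4 (value 8): max_ending_here = 15, max_so_far = 15
Position 5 (value -9): max_ending_here = 6, max_so_far = 15
Position 6 (value 0): max_ending_here = 6, max_so_far = 15
Position 7 (value 20): max_ending_here = 26, max_so_far = 26
Position 8 (value -1): max_ending_here = 25, max_so_far = 26
Position 9 (value 10): max_ending_here = 35, max_so_far = 35

Maximum subarray: [9, 1, -3, 0, 8, -9, 0, 20, -1, 10]
Maximum sum: 35

The maximum subarray is [9, 1, -3, 0, 8, -9, 0, 20, -1, 10] with sum 35. This subarray runs from index 0 to index 9.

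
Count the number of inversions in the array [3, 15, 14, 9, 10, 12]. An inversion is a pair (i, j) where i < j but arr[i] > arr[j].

Finding inversions in [3, 15, 14, 9, 10, 12]:

(1, 2): arr[1]=15 > arr[2]=14
(1, 3): arr[1]=15 > arr[3]=9
(1, 4): arr[1]=15 > arr[4]=10
(1, 5): arr[1]=15 > arr[5]=12
(2, 3): arr[2]=14 > arr[3]=9
(2, 4): arr[2]=14 > arr[4]=10
(2, 5): arr[2]=14 > arr[5]=12

Total inversions: 7

The array has 7 inversion(s): (1,2), (1,3), (1,4), (1,5), (2,3), (2,4), (2,5). Each pair (i,j) satisfies i < j and arr[i] > arr[j].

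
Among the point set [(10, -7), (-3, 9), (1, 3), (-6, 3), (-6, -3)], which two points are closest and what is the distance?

Computing all pairwise distances among 5 points:

d((10, -7), (-3, 9)) = 20.6155
d((10, -7), (1, 3)) = 13.4536
d((10, -7), (-6, 3)) = 18.868
d((10, -7), (-6, -3)) = 16.4924
d((-3, 9), (1, 3)) = 7.2111
d((-3, 9), (-6, 3)) = 6.7082
d((-3, 9), (-6, -3)) = 12.3693
d((1, 3), (-6, 3)) = 7.0
d((1, 3), (-6, -3)) = 9.2195
d((-6, 3), (-6, -3)) = 6.0 <-- minimum

Closest pair: (-6, 3) and (-6, -3) with distance 6.0

The closest pair is (-6, 3) and (-6, -3) with Euclidean distance 6.0. For 5 points, brute-force pairwise comparison is shown above. For large n, the divide-and-conquer algorithm (sort by x, recurse on halves, check the dividing strip) achieves O(n log n).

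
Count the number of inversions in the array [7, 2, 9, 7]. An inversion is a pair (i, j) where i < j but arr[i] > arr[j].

Finding inversions in [7, 2, 9, 7]:

(0, 1): arr[0]=7 > arr[1]=2
(2, 3): arr[2]=9 > arr[3]=7

Total inversions: 2

The array has 2 inversion(s): (0,1), (2,3). Each pair (i,j) satisfies i < j and arr[i] > arr[j].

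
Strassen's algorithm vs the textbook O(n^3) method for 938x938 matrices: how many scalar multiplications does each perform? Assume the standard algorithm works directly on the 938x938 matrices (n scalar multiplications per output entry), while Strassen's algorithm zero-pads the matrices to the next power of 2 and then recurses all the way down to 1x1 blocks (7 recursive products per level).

Matrix multiplication for 938x938 matrices:

Strassen's algorithm requires power-of-2 dimensions. Pad 938x938 to 1024x1024 (next power of 2).

Standard algorithm: 938^3 = 825293672 multiplications
Strassen's algorithm: 7^(log2(1024)) = 7^10 = 282475249 multiplications
Savings: 825293672 - 282475249 = 542818423 multiplications

Standard: 825293672 multiplications (938^3). Strassen: 282475249 multiplications (7^10, after padding to 1024x1024). Strassen reduces 8 recursive multiplications to 7 at each level.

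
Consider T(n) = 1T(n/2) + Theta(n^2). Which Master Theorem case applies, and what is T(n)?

Master Theorem for T(n) = 1T(n/2) + O(n^2):

a = 1, b = 2, c = 2
log_b(a) = log_2(1) = 0.0000

Case 3: c = 2 > log_2(1) = 0.0000
T(n) = O(n^2) = O(n^2)

For T(n) = 1T(n/2) + O(n^2): log_2(1) = 0.0000. This is Case 3 of the Master Theorem (c > log_b(a), work dominated by root), giving O(n^2).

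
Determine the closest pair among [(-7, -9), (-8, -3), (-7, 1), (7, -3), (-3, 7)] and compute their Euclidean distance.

Computing all pairwise distances among 5 points:

d((-7, -9), (-8, -3)) = 6.0828
d((-7, -9), (-7, 1)) = 10.0
d((-7, -9), (7, -3)) = 15.2315
d((-7, -9), (-3, 7)) = 16.4924
d((-8, -3), (-7, 1)) = 4.1231 <-- minimum
d((-8, -3), (7, -3)) = 15.0
d((-8, -3), (-3, 7)) = 11.1803
d((-7, 1), (7, -3)) = 14.5602
d((-7, 1), (-3, 7)) = 7.2111
d((7, -3), (-3, 7)) = 14.1421

Closest pair: (-8, -3) and (-7, 1) with distance 4.1231

The closest pair is (-8, -3) and (-7, 1) with Euclidean distance 4.1231. For 5 points, brute-force pairwise comparison is shown above. For large n, the divide-and-conquer algorithm (sort by x, recurse on halves, check the dividing strip) achieves O(n log n).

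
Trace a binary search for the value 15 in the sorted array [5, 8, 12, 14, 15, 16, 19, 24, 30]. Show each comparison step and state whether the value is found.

Binary search for 15 in [5, 8, 12, 14, 15, 16, 19, 24, 30]:

lo=0, hi=8, mid=4, arr[mid]=15 -> Found target at index 4!

Binary search finds 15 at index 4 after 1 comparisons. The search repeatedly halves the search space by comparing with the middle element.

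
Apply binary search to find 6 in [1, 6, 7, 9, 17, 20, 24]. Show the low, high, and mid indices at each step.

Binary search for 6 in [1, 6, 7, 9, 17, 20, 24]:

lo=0, hi=6, mid=3, arr[mid]=9 -> 9 > 6, search left half
lo=0, hi=2, mid=1, arr[mid]=6 -> Found target at index 1!

Binary search finds 6 at index 1 after 2 comparisons. The search repeatedly halves the search space by comparing with the middle element.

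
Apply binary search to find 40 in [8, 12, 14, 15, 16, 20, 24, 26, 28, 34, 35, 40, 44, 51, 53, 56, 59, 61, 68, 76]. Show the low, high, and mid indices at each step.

Binary search for 40 in [8, 12, 14, 15, 16, 20, 24, 26, 28, 34, 35, 40, 44, 51, 53, 56, 59, 61, 68, 76]:

lo=0, hi=19, mid=9, arr[mid]=34 -> 34 < 40, search right half
lo=10, hi=19, mid=14, arr[mid]=53 -> 53 > 40, search left half
lo=10, hi=13, mid=11, arr[mid]=40 -> Found target at index 11!

Binary search finds 40 at index 11 after 3 comparisons. The search repeatedly halves the search space by comparing with the middle element.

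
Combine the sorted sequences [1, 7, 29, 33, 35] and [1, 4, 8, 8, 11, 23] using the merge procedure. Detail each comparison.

Merging process:

Compare 1 vs 1: take 1 from left. Merged: [1]
Compare 7 vs 1: take 1 from right. Merged: [1, 1]
Compare 7 vs 4: take 4 from right. Merged: [1, 1, 4]
Compare 7 vs 8: take 7 from left. Merged: [1, 1, 4, 7]
Compare 29 vs 8: take 8 from right. Merged: [1, 1, 4, 7, 8]
Compare 29 vs 8: take 8 from right. Merged: [1, 1, 4, 7, 8, 8]
Compare 29 vs 11: take 11 from right. Merged: [1, 1, 4, 7, 8, 8, 11]
Compare 29 vs 23: take 23 from right. Merged: [1, 1, 4, 7, 8, 8, 11, 23]
Append remaining from left: [29, 33, 35]. Merged: [1, 1, 4, 7, 8, 8, 11, 23, 29, 33, 35]

Final merged array: [1, 1, 4, 7, 8, 8, 11, 23, 29, 33, 35]
Total comparisons: 8

The merged array is [1, 1, 4, 7, 8, 8, 11, 23, 29, 33, 35], requiring 8 comparisons. The merge step runs in O(n) time where n is the total number of elements.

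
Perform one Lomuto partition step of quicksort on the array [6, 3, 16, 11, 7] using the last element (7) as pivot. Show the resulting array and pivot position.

Lomuto partition with pivot = 7:

Initial array: [6, 3, 16, 11, 7]

arr[0]=6 <= 7: swap with position 0, array becomes [6, 3, 16, 11, 7]
arr[1]=3 <= 7: swap with position 1, array becomes [6, 3, 16, 11, 7]
arr[2]=16 > 7: no swap
arr[3]=11 > 7: no swap

Place pivot at position 2: [6, 3, 7, 11, 16]
Pivot position: 2

After partitioning with pivot 7, the array becomes [6, 3, 7, 11, 16]. The pivot is placed at index 2. All elements to the left of the pivot are <= 7, and all elements to the right are > 7.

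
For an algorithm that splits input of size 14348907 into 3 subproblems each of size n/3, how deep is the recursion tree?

For divide and conquer with division factor 3:

Problem sizes at each level:
Level 0: 14348907
Level 1: 4782969
Level 2: 1594323
Level 3: 531441
Level 4: 177147
Level 5: 59049
Level 6: 19683
Level 7: 6561
Level 8: 2187
Level 9: 729
Level 10: 243
Level 11: 81
Level 12: 27
Level 13: 9
Level 14: 3
Level 15: 1

The root is level 0 and the size-1 base case is level 15 (the tree spans levels 0 through 15, i.e. 16 levels counting the root), so the depth is the number of divisions: log_3(14348907) = 15

The recursion tree depth is log_3(14348907) = 15. At each level, the problem size is divided by 3, so it takes 15 divisions to reduce to a base case of size 1. The algorithm makes 3 recursive calls at each level.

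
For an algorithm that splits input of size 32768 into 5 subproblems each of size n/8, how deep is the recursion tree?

For divide and conquer with division factor 8:

Problem sizes at each level:
Level 0: 32768
Level 1: 4096
Level 2: 512
Level 3: 64
Level 4: 8
Level 5: 1

The root is level 0 and the size-1 base case is level 5 (the tree spans levels 0 through 5, i.e. 6 levels counting the root), so the depth is the number of divisions: log_8(32768) = 5

The recursion tree depth is log_8(32768) = 5. At each level, the problem size is divided by 8, so it takes 5 divisions to reduce to a base case of size 1. The algorithm makes 5 recursive calls at each level.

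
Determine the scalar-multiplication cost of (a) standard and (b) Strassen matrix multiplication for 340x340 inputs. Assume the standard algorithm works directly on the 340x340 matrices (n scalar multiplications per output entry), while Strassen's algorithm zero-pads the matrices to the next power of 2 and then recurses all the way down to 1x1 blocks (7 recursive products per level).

Matrix multiplication for 340x340 matrices:

Strassen's algorithm requires power-of-2 dimensions. Pad 340x340 to 512x512 (next power of 2).

Standard algorithm: 340^3 = 39304000 multiplications
Strassen's algorithm: 7^(log2(512)) = 7^9 = 40353607 multiplications
Difference: 39304000 - 40353607 = -1049607 (Strassen uses MORE here due to padding overhead — for small or just-over-power-of-2 n, padding can outweigh the per-level savings)

Standard: 39304000 multiplications (340^3). Strassen: 40353607 multiplications (7^9, after padding to 512x512). Strassen reduces 8 recursive multiplications to 7 at each level.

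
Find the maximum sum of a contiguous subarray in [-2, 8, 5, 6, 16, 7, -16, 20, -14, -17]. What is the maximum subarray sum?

Using Kadane's algorithm on [-2, 8, 5, 6, 16, 7, -16, 20, -14, -17]:

Scanning through the array:
Position 1 (value 8): max_ending_here = 8, max_so_far = 8
Position 2 (value 5): max_ending_here = 13, max_so_far = 13
Position 3 (value 6): max_ending_here = 19, max_so_far = 19
Position 4 (value 16): max_ending_here = 35, max_so_far = 35
Position 5 (value 7): max_ending_here = 42, max_so_far = 42
Position 6 (value -16): max_ending_here = 26, max_so_far = 42
Position 7 (value 20): max_ending_here = 46, max_so_far = 46
Position 8 (value -14): max_ending_here = 32, max_so_far = 46
Position 9 (value -17): max_ending_here = 15, max_so_far = 46

Maximum subarray: [8, 5, 6, 16, 7, -16, 20]
Maximum sum: 46

The maximum subarray is [8, 5, 6, 16, 7, -16, 20] with sum 46. This subarray runs from index 1 to index 7.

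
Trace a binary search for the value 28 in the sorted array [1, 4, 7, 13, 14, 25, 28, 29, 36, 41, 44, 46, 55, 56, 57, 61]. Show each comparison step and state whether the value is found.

Binary search for 28 in [1, 4, 7, 13, 14, 25, 28, 29, 36, 41, 44, 46, 55, 56, 57, 61]:

lo=0, hi=15, mid=7, arr[mid]=29 -> 29 > 28, search left half
lo=0, hi=6, mid=3, arr[mid]=13 -> 13 < 28, search right half
lo=4, hi=6, mid=5, arr[mid]=25 -> 25 < 28, search right half
lo=6, hi=6, mid=6, arr[mid]=28 -> Found target at index 6!

Binary search finds 28 at index 6 after 4 comparisons. The search repeatedly halves the search space by comparing with the middle element.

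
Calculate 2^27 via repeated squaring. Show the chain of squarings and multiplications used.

Computing 2^27 by squaring (build up from 2^1; each line after the first costs one multiplication):

2^1 = 2
2^2 = (2^1)^2 = 2^2 = 4
2^3 = 2 * 2^2 = 2 * 4 = 8
2^6 = (2^3)^2 = 8^2 = 64
2^12 = (2^6)^2 = 64^2 = 4096
2^13 = 2 * 2^12 = 2 * 4096 = 8192
2^26 = (2^13)^2 = 8192^2 = 67108864
2^27 = 2 * 2^26 = 2 * 67108864 = 134217728

Result: 134217728
Multiplications needed: 7 (7 lines after 2^1)

2^27 = 134217728. Using exponentiation by squaring, this requires 7 multiplications. The key idea: if the exponent is even, square the half-power; if odd, multiply by the base once.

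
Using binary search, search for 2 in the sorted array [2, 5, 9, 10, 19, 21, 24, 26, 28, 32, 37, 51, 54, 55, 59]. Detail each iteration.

Binary search for 2 in [2, 5, 9, 10, 19, 21, 24, 26, 28, 32, 37, 51, 54, 55, 59]:

lo=0, hi=14, mid=7, arr[mid]=26 -> 26 > 2, search left half
lo=0, hi=6, mid=3, arr[mid]=10 -> 10 > 2, search left half
lo=0, hi=2, mid=1, arr[mid]=5 -> 5 > 2, search left half
lo=0, hi=0, mid=0, arr[mid]=2 -> Found target at index 0!

Binary search finds 2 at index 0 after 4 comparisons. The search repeatedly halves the search space by comparing with the middle element.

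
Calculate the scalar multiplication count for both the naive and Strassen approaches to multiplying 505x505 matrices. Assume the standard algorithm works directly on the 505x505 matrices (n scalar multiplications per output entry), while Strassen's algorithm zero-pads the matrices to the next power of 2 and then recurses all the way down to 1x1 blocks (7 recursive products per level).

Matrix multiplication for 505x505 matrices:

Strassen's algorithm requires power-of-2 dimensions. Pad 505x505 to 512x512 (next power of 2).

Standard algorithm: 505^3 = 128787625 multiplications
Strassen's algorithm: 7^(log2(512)) = 7^9 = 40353607 multiplications
Savings: 128787625 - 40353607 = 88434018 multiplications

Standard: 128787625 multiplications (505^3). Strassen: 40353607 multiplications (7^9, after padding to 512x512). Strassen reduces 8 recursive multiplications to 7 at each level.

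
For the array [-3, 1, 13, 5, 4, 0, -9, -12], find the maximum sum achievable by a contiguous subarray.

Using Kadane's algorithm on [-3, 1, 13, 5, 4, 0, -9, -12]:

Scanning through the array:
Position 1 (value 1): max_ending_here = 1, max_so_far = 1
Position 2 (value 13): max_ending_here = 14, max_so_far = 14
Position 3 (value 5): max_ending_here = 19, max_so_far = 19
Position 4 (value 4): max_ending_here = 23, max_so_far = 23
Position 5 (value 0): max_ending_here = 23, max_so_far = 23
Position 6 (value -9): max_ending_here = 14, max_so_far = 23
Position 7 (value -12): max_ending_here = 2, max_so_far = 23

Maximum subarray: [1, 13, 5, 4]
Maximum sum: 23

The maximum subarray is [1, 13, 5, 4] with sum 23. This subarray runs from index 1 to index 4.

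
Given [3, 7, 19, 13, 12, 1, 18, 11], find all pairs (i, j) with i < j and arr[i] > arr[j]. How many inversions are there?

Finding inversions in [3, 7, 19, 13, 12, 1, 18, 11]:

(0, 5): arr[0]=3 > arr[5]=1
(1, 5): arr[1]=7 > arr[5]=1
(2, 3): arr[2]=19 > arr[3]=13
(2, 4): arr[2]=19 > arr[4]=12
(2, 5): arr[2]=19 > arr[5]=1
(2, 6): arr[2]=19 > arr[6]=18
(2, 7): arr[2]=19 > arr[7]=11
(3, 4): arr[3]=13 > arr[4]=12
(3, 5): arr[3]=13 > arr[5]=1
(3, 7): arr[3]=13 > arr[7]=11
(4, 5): arr[4]=12 > arr[5]=1
(4, 7): arr[4]=12 > arr[7]=11
(6, 7): arr[6]=18 > arr[7]=11

Total inversions: 13

The array has 13 inversion(s): (0,5), (1,5), (2,3), (2,4), (2,5), (2,6), (2,7), (3,4), (3,5), (3,7), (4,5), (4,7), (6,7). Each pair (i,j) satisfies i < j and arr[i] > arr[j].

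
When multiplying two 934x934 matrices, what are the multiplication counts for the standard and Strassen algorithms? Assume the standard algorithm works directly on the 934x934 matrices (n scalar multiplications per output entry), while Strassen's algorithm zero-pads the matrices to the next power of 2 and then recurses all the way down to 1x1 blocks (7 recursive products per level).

Matrix multiplication for 934x934 matrices:

Strassen's algorithm requires power-of-2 dimensions. Pad 934x934 to 1024x1024 (next power of 2).

Standard algorithm: 934^3 = 814780504 multiplications
Strassen's algorithm: 7^(log2(1024)) = 7^10 = 282475249 multiplications
Savings: 814780504 - 282475249 = 532305255 multiplications

Standard: 814780504 multiplications (934^3). Strassen: 282475249 multiplications (7^10, after padding to 1024x1024). Strassen reduces 8 recursive multiplications to 7 at each level.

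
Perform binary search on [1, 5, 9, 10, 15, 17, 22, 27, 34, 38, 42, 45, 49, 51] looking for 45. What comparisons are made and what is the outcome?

Binary search for 45 in [1, 5, 9, 10, 15, 17, 22, 27, 34, 38, 42, 45, 49, 51]:

lo=0, hi=13, mid=6, arr[mid]=22 -> 22 < 45, search right half
lo=7, hi=13, mid=10, arr[mid]=42 -> 42 < 45, search right half
lo=11, hi=13, mid=12, arr[mid]=49 -> 49 > 45, search left half
lo=11, hi=11, mid=11, arr[mid]=45 -> Found target at index 11!

Binary search finds 45 at index 11 after 4 comparisons. The search repeatedly halves the search space by comparing with the middle element.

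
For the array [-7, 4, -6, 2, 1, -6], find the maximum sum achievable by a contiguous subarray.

Using Kadane's algorithm on [-7, 4, -6, 2, 1, -6]:

Scanning through the array:
Position 1 (value 4): max_ending_here = 4, max_so_far = 4
Position 2 (value -6): max_ending_here = -2, max_so_far = 4
Position 3 (value 2): max_ending_here = 2, max_so_far = 4
Position 4 (value 1): max_ending_here = 3, max_so_far = 4
Position 5 (value -6): max_ending_here = -3, max_so_far = 4

Maximum subarray: [4]
Maximum sum: 4

The maximum subarray is [4] with sum 4. This subarray runs from index 1 to index 1.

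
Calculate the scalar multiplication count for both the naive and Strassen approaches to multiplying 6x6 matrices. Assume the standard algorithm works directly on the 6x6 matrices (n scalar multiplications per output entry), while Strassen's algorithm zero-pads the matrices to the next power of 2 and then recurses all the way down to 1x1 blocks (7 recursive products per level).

Matrix multiplication for 6x6 matrices:

Strassen's algorithm requires power-of-2 dimensions. Pad 6x6 to 8x8 (next power of 2).

Standard algorithm: 6^3 = 216 multiplications
Strassen's algorithm: 7^(log2(8)) = 7^3 = 343 multiplications
Difference: 216 - 343 = -127 (Strassen uses MORE here due to padding overhead — for small or just-over-power-of-2 n, padding can outweigh the per-level savings)

Standard: 216 multiplications (6^3). Strassen: 343 multiplications (7^3, after padding to 8x8). Strassen reduces 8 recursive multiplications to 7 at each level.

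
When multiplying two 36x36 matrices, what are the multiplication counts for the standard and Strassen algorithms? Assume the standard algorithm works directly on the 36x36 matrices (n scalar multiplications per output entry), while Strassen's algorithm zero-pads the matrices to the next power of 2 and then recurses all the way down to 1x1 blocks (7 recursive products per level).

Matrix multiplication for 36x36 matrices:

Strassen's algorithm requires power-of-2 dimensions. Pad 36x36 to 64x64 (next power of 2).

Standard algorithm: 36^3 = 46656 multiplications
Strassen's algorithm: 7^(log2(64)) = 7^6 = 117649 multiplications
Difference: 46656 - 117649 = -70993 (Strassen uses MORE here due to padding overhead — for small or just-over-power-of-2 n, padding can outweigh the per-level savings)

Standard: 46656 multiplications (36^3). Strassen: 117649 multiplications (7^6, after padding to 64x64). Strassen reduces 8 recursive multiplications to 7 at each level.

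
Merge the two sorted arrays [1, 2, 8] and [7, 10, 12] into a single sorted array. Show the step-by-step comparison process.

Merging process:

Compare 1 vs 7: take 1 from left. Merged: [1]
Compare 2 vs 7: take 2 from left. Merged: [1, 2]
Compare 8 vs 7: take 7 from right. Merged: [1, 2, 7]
Compare 8 vs 10: take 8 from left. Merged: [1, 2, 7, 8]
Append remaining from right: [10, 12]. Merged: [1, 2, 7, 8, 10, 12]

Final merged array: [1, 2, 7, 8, 10, 12]
Total comparisons: 4

The merged array is [1, 2, 7, 8, 10, 12], requiring 4 comparisons. The merge step runs in O(n) time where n is the total number of elements.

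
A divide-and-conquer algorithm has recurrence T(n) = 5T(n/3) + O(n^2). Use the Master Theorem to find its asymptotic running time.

Master Theorem for T(n) = 5T(n/3) + O(n^2):

a = 5, b = 3, c = 2
log_b(a) = log_3(5) = 1.4650

Case 3: c = 2 > log_3(5) = 1.4650
T(n) = O(n^2) = O(n^2)

For T(n) = 5T(n/3) + O(n^2): log_3(5) = 1.4650. This is Case 3 of the Master Theorem (c > log_b(a), work dominated by root), giving O(n^2).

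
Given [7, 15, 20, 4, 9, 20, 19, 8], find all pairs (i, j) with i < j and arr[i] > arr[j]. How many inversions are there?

Finding inversions in [7, 15, 20, 4, 9, 20, 19, 8]:

(0, 3): arr[0]=7 > arr[3]=4
(1, 3): arr[1]=15 > arr[3]=4
(1, 4): arr[1]=15 > arr[4]=9
(1, 7): arr[1]=15 > arr[7]=8
(2, 3): arr[2]=20 > arr[3]=4
(2, 4): arr[2]=20 > arr[4]=9
(2, 6): arr[2]=20 > arr[6]=19
(2, 7): arr[2]=20 > arr[7]=8
(4, 7): arr[4]=9 > arr[7]=8
(5, 6): arr[5]=20 > arr[6]=19
(5, 7): arr[5]=20 > arr[7]=8
(6, 7): arr[6]=19 > arr[7]=8

Total inversions: 12

The array has 12 inversion(s): (0,3), (1,3), (1,4), (1,7), (2,3), (2,4), (2,6), (2,7), (4,7), (5,6), (5,7), (6,7). Each pair (i,j) satisfies i < j and arr[i] > arr[j].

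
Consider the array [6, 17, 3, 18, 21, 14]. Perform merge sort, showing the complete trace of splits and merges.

Merge sort trace:

Split: [6, 17, 3, 18, 21, 14] -> [6, 17, 3] and [18, 21, 14]
  Split: [6, 17, 3] -> [6] and [17, 3]
    Split: [17, 3] -> [17] and [3]
    Merge: [17] + [3] -> [3, 17]
  Merge: [6] + [3, 17] -> [3, 6, 17]
  Split: [18, 21, 14] -> [18] and [21, 14]
    Split: [21, 14] -> [21] and [14]
    Merge: [21] + [14] -> [14, 21]
  Merge: [18] + [14, 21] -> [14, 18, 21]
Merge: [3, 6, 17] + [14, 18, 21] -> [3, 6, 14, 17, 18, 21]

Final sorted array: [3, 6, 14, 17, 18, 21]

The merge sort proceeds by recursively splitting the array and merging sorted halves.
After all merges, the sorted array is [3, 6, 14, 17, 18, 21].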